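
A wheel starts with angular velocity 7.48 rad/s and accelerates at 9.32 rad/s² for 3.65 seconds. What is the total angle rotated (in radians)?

θ = ω₀t + ½αt² = 7.48×3.65 + ½×9.32×3.65² = 89.38 rad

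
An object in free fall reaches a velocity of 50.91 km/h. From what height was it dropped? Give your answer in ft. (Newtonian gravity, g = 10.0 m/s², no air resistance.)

v = 50.91 km/h × 0.2777777777777778 = 14.1417 m/s
h = v² / (2g) = 14.1417² / (2 × 10.0) = 9.99938 m
h = 9.99938 m / 0.3048 = 32.81 ft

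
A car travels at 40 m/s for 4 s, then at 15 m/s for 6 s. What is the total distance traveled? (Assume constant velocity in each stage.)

d₁ = v₁t₁ = 40 × 4 = 160 m
d₂ = v₂t₂ = 15 × 6 = 90 m
d_total = 160 + 90 = 250 m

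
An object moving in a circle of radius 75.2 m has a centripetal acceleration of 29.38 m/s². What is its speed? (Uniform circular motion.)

v = √(a_c × r) = √(29.38 × 75.2) = 47.0 m/s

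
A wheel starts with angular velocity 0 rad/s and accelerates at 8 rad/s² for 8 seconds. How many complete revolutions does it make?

θ = ω₀t + ½αt² = 0×8 + ½×8×8² = 256.0 rad
Total revolutions = θ/(2π) = 256.0/(2π) = 40.74
Complete revolutions = ⌊40.74⌋ = 40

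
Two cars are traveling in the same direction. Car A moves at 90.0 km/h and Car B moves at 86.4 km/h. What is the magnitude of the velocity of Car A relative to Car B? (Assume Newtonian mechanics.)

v_rel = |v_A - v_B| = |90.0 - 86.4| = 3.6 km/h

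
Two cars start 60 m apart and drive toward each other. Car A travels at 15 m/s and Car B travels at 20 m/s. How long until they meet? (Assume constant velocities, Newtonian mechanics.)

Combined speed: v_combined = 15 + 20 = 35 m/s
Time to meet: t = d/v_combined = 60/35 = 1.71 s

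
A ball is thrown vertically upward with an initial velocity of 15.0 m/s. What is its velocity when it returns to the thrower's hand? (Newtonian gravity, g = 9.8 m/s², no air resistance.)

By conservation of energy (no air resistance), the ball returns to the throw height with the same speed as launch, but directed downward.
|v_ground| = v₀ = 15.0 m/s
v_ground = 15.0 m/s (downward)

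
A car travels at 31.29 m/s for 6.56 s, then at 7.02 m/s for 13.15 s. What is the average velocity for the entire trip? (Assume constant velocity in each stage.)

d₁ = v₁t₁ = 31.29 × 6.56 = 205.2624 m
d₂ = v₂t₂ = 7.02 × 13.15 = 92.313 m
d_total = 297.5754 m, t_total = 19.71 s
v_avg = d_total/t_total = 297.5754/19.71 = 15.1 m/s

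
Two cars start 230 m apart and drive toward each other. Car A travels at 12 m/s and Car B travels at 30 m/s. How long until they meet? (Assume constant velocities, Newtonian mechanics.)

Combined speed: v_combined = 12 + 30 = 42 m/s
Time to meet: t = d/v_combined = 230/42 = 5.48 s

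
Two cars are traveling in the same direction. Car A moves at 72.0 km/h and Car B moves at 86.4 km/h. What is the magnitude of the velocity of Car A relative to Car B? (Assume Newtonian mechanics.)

v_rel = |v_A - v_B| = |72.0 - 86.4| = 14.4 km/h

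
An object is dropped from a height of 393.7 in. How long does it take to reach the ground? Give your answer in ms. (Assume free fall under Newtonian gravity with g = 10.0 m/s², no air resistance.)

h = 393.7 in × 0.0254 = 9.99998 m
t = √(2h/g) = √(2 × 9.99998 / 10.0) = 1.41421 s
t = 1.41421 s / 0.001 = 1414 ms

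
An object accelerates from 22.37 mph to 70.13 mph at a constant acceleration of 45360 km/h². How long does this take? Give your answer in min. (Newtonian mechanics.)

v₀ = 22.37 mph × 0.44704 = 10.0003 m/s
v = 70.13 mph × 0.44704 = 31.3509 m/s
a = 45360 km/h² × 7.716049382716049e-05 = 3.5 m/s²
t = (v - v₀) / a = (31.3509 - 10.0003) / 3.5 = 6.10017 s
t = 6.10017 s / 60.0 = 0.1017 min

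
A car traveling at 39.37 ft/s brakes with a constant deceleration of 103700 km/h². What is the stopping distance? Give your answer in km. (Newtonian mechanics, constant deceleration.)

v₀ = 39.37 ft/s × 0.3048 = 12.0 m/s
a = 103700 km/h² × 7.716049382716049e-05 = 8.00154 m/s²
d = v₀² / (2a) = 12.0² / (2 × 8.00154) = 144.0 / 16.0031 = 8.99826 m
d = 8.99826 m / 1000.0 = 0.008998 km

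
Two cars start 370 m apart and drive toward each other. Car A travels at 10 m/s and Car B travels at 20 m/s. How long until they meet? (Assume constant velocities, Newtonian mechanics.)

Combined speed: v_combined = 10 + 20 = 30 m/s
Time to meet: t = d/v_combined = 370/30 = 12.33 s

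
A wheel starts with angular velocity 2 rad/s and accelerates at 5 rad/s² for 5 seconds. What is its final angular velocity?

ω = ω₀ + αt = 2 + 5 × 5 = 27 rad/s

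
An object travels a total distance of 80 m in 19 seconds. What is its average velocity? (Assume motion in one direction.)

v_avg = Δd / Δt = 80 / 19 = 4.21 m/s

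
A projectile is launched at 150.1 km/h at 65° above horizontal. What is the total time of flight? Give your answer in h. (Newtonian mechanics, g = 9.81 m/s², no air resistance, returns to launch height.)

v₀ = 150.1 km/h × 0.2777777777777778 = 41.6944 m/s
T = 2 × v₀ × sin(θ) / g = 2 × 41.6944 × sin(65°) / 9.81 = 2 × 41.6944 × 0.906308 / 9.81 = 7.70397 s
T = 7.70397 s / 3600.0 = 0.00214 h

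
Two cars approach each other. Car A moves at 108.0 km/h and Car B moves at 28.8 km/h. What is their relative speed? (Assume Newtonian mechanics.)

v_rel = v_A + v_B = 108.0 + 28.8 = 136.8 km/h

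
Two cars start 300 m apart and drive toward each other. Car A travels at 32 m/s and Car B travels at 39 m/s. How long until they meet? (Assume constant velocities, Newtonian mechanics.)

Combined speed: v_combined = 32 + 39 = 71 m/s
Time to meet: t = d/v_combined = 300/71 = 4.23 s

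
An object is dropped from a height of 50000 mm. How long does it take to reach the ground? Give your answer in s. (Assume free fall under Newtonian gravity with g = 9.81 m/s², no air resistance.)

h = 50000 mm × 0.001 = 50.0 m
t = √(2h/g) = √(2 × 50.0 / 9.81) = 3.193 s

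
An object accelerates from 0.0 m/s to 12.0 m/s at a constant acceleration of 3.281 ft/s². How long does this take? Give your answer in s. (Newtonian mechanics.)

a = 3.281 ft/s² × 0.3048 = 1.00005 m/s²
t = (v - v₀) / a = (12.0 - 0.0) / 1.00005 = 12.0 s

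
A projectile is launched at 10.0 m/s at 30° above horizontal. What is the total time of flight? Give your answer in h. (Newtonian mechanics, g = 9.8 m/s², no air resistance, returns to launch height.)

T = 2 × v₀ × sin(θ) / g = 2 × 10.0 × sin(30°) / 9.8 = 2 × 10.0 × 0.5 / 9.8 = 1.02041 s
T = 1.02041 s / 3600.0 = 0.0002834 h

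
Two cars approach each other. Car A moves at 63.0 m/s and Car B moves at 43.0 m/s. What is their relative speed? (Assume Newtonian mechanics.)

v_rel = v_A + v_B = 63.0 + 43.0 = 106.0 m/s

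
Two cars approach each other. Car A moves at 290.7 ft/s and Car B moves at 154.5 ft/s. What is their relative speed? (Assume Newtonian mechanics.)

v_rel = v_A + v_B = 290.7 + 154.5 = 445.2 ft/s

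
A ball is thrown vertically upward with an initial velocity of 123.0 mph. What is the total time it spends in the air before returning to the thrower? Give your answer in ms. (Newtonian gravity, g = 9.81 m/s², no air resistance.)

v₀ = 123.0 mph × 0.44704 = 54.9859 m/s
t_total = 2 × v₀ / g = 2 × 54.9859 / 9.81 = 11.2102 s
t_total = 11.2102 s / 0.001 = 11210 ms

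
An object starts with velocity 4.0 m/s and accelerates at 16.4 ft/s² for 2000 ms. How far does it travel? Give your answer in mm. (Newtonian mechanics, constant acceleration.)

a = 16.4 ft/s² × 0.3048 = 4.99872 m/s²
t = 2000 ms × 0.001 = 2.0 s
d = v₀ × t + ½ × a × t² = 4.0 × 2.0 + 0.5 × 4.99872 × 2.0² = 17.9974 m
d = 17.9974 m / 0.001 = 18000 mm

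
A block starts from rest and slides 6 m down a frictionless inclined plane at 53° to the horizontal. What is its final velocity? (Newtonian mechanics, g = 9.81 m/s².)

a = g sin(θ) = 9.81 × sin(53°) = 7.8346 m/s²
v = √(2ad) = √(2 × 7.8346 × 6) = 9.7 m/s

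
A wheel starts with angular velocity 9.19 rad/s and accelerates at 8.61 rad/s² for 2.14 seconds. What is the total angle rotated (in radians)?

θ = ω₀t + ½αt² = 9.19×2.14 + ½×8.61×2.14² = 39.38 rad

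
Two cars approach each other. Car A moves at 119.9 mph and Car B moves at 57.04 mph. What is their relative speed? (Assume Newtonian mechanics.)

v_rel = v_A + v_B = 119.9 + 57.04 = 176.94 mph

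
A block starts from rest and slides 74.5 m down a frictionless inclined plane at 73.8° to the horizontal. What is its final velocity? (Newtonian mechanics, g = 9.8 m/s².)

a = g sin(θ) = 9.8 × sin(73.8°) = 9.4109 m/s²
v = √(2ad) = √(2 × 9.4109 × 74.5) = 37.45 m/s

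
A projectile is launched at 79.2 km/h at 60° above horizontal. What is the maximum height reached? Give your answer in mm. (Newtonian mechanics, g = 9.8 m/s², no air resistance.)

v₀ = 79.2 km/h × 0.2777777777777778 = 22.0 m/s
H = v₀² × sin²(θ) / (2g) = 22.0² × sin(60°)² / (2 × 9.8) = 484.0 × 0.75 / 19.6 = 18.5204 m
H = 18.5204 m / 0.001 = 18520 mm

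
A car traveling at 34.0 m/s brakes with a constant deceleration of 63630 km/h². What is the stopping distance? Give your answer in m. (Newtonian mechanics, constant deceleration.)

a = 63630 km/h² × 7.716049382716049e-05 = 4.90972 m/s²
d = v₀² / (2a) = 34.0² / (2 × 4.90972) = 1156.0 / 9.81944 = 117.7 m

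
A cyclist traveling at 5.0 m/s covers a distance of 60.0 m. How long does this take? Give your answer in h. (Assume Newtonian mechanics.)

t = d / v = 60.0 / 5.0 = 12.0 s
t = 12.0 s / 3600.0 = 0.003333 h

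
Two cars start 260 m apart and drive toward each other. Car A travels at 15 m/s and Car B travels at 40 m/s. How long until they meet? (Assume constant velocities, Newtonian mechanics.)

Combined speed: v_combined = 15 + 40 = 55 m/s
Time to meet: t = d/v_combined = 260/55 = 4.73 s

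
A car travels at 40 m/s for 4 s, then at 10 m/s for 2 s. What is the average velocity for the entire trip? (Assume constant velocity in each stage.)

d₁ = v₁t₁ = 40 × 4 = 160 m
d₂ = v₂t₂ = 10 × 2 = 20 m
d_total = 180 m, t_total = 6 s
v_avg = d_total/t_total = 180/6 = 30.0 m/s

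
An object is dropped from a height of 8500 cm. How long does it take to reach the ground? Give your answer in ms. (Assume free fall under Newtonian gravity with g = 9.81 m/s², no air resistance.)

h = 8500 cm × 0.01 = 85.0 m
t = √(2h/g) = √(2 × 85.0 / 9.81) = 4.16284 s
t = 4.16284 s / 0.001 = 4163 ms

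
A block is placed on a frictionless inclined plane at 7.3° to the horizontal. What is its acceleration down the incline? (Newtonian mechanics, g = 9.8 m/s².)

a = g sin(θ) = 9.8 × sin(7.3°) = 9.8 × 0.1271 = 1.25 m/s²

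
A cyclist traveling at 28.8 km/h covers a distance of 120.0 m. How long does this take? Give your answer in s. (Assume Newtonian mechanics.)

v = 28.8 km/h × 0.2777777777777778 = 8.0 m/s
t = d / v = 120.0 / 8.0 = 15.0 s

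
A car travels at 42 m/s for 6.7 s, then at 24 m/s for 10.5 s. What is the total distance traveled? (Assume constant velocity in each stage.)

d₁ = v₁t₁ = 42 × 6.7 = 281.4 m
d₂ = v₂t₂ = 24 × 10.5 = 252.0 m
d_total = 281.4 + 252.0 = 533.4 m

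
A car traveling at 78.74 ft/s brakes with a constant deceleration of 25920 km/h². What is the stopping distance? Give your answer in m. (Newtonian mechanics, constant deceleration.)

v₀ = 78.74 ft/s × 0.3048 = 24.0 m/s
a = 25920 km/h² × 7.716049382716049e-05 = 2.0 m/s²
d = v₀² / (2a) = 24.0² / (2 × 2.0) = 576.0 / 4.0 = 144.0 m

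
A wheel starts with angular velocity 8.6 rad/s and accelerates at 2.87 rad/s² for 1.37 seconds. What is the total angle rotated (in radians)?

θ = ω₀t + ½αt² = 8.6×1.37 + ½×2.87×1.37² = 14.48 rad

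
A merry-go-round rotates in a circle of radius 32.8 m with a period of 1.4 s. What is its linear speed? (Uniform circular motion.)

v = 2πr/T = 2π×32.8/1.4 = 147.21 m/s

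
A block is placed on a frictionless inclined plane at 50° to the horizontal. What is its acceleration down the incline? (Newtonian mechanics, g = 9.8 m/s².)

a = g sin(θ) = 9.8 × sin(50°) = 9.8 × 0.766 = 7.51 m/s²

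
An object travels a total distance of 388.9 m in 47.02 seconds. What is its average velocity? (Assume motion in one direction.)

v_avg = Δd / Δt = 388.9 / 47.02 = 8.27 m/s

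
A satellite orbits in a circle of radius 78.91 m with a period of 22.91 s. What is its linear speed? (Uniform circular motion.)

v = 2πr/T = 2π×78.91/22.91 = 21.64 m/s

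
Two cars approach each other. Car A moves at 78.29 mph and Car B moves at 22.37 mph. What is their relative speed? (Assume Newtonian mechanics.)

v_rel = v_A + v_B = 78.29 + 22.37 = 100.66 mph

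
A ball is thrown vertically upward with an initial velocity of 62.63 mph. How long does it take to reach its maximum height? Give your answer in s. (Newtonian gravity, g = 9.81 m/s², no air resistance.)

v₀ = 62.63 mph × 0.44704 = 27.9981 m/s
t_up = v₀ / g = 27.9981 / 9.81 = 2.854 s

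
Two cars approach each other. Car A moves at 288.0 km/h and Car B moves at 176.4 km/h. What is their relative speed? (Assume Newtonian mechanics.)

v_rel = v_A + v_B = 288.0 + 176.4 = 464.4 km/h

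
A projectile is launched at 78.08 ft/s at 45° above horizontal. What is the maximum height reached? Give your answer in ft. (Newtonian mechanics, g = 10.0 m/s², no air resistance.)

v₀ = 78.08 ft/s × 0.3048 = 23.7988 m/s
H = v₀² × sin²(θ) / (2g) = 23.7988² × sin(45°)² / (2 × 10.0) = 566.383 × 0.5 / 20.0 = 14.1596 m
H = 14.1596 m / 0.3048 = 46.46 ft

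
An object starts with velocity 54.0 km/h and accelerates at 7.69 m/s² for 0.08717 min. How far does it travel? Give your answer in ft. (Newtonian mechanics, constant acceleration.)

v₀ = 54.0 km/h × 0.2777777777777778 = 15.0 m/s
t = 0.08717 min × 60.0 = 5.2302 s
d = v₀ × t + ½ × a × t² = 15.0 × 5.2302 + 0.5 × 7.69 × 5.2302² = 183.633 m
d = 183.633 m / 0.3048 = 602.5 ft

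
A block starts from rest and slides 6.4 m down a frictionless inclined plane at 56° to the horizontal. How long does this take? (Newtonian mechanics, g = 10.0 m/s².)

a = g sin(θ) = 10.0 × sin(56°) = 8.2904 m/s²
t = √(2d/a) = √(2 × 6.4 / 8.2904) = 1.24 s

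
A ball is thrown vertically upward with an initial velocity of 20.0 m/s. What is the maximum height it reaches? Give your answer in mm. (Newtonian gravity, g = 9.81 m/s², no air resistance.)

h_max = v₀² / (2g) = 20.0² / (2 × 9.81) = 400.0 / 19.62 = 20.3874 m
h_max = 20.3874 m / 0.001 = 20390 mm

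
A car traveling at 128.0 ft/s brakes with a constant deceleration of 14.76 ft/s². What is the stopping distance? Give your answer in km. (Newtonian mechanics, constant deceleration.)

v₀ = 128.0 ft/s × 0.3048 = 39.0144 m/s
a = 14.76 ft/s² × 0.3048 = 4.49885 m/s²
d = v₀² / (2a) = 39.0144² / (2 × 4.49885) = 1522.12 / 8.9977 = 169.168 m
d = 169.168 m / 1000.0 = 0.1692 km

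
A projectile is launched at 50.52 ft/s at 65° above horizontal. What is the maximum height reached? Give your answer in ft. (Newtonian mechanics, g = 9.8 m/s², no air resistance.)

v₀ = 50.52 ft/s × 0.3048 = 15.3985 m/s
H = v₀² × sin²(θ) / (2g) = 15.3985² × sin(65°)² / (2 × 9.8) = 237.114 × 0.821394 / 19.6 = 9.93694 m
H = 9.93694 m / 0.3048 = 32.6 ft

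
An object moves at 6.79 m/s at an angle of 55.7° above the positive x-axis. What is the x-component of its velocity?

vₓ = v cos(θ) = 6.79 × cos(55.7°) = 3.83 m/s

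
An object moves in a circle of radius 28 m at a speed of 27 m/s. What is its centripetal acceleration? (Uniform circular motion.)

a_c = v²/r = 27²/28 = 729/28 = 26.04 m/s²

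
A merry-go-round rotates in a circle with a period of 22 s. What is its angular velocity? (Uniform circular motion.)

ω = 2π/T = 2π/22 = 0.2856 rad/s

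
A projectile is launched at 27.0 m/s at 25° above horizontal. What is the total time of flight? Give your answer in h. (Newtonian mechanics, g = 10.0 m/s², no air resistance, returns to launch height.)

T = 2 × v₀ × sin(θ) / g = 2 × 27.0 × sin(25°) / 10.0 = 2 × 27.0 × 0.422618 / 10.0 = 2.28214 s
T = 2.28214 s / 3600.0 = 0.0006339 h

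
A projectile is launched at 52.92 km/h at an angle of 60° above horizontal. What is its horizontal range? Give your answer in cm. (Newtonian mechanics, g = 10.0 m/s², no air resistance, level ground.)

v₀ = 52.92 km/h × 0.2777777777777778 = 14.7 m/s
R = v₀² × sin(2θ) / g = 14.7² × sin(2 × 60°) / 10.0 = 216.09 × 0.866025 / 10.0 = 18.7139 m
R = 18.7139 m / 0.01 = 1871 cm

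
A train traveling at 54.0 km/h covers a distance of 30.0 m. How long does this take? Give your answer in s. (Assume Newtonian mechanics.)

v = 54.0 km/h × 0.2777777777777778 = 15.0 m/s
t = d / v = 30.0 / 15.0 = 2.0 s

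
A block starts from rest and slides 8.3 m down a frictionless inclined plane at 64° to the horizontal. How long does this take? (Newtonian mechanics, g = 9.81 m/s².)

a = g sin(θ) = 9.81 × sin(64°) = 8.8172 m/s²
t = √(2d/a) = √(2 × 8.3 / 8.8172) = 1.37 s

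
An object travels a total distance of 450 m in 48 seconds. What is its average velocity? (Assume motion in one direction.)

v_avg = Δd / Δt = 450 / 48 = 9.38 m/s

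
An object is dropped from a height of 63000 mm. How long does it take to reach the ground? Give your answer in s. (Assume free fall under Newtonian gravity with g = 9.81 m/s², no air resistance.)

h = 63000 mm × 0.001 = 63.0 m
t = √(2h/g) = √(2 × 63.0 / 9.81) = 3.584 s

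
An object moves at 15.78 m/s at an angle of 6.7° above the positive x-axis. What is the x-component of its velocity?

vₓ = v cos(θ) = 15.78 × cos(6.7°) = 15.67 m/s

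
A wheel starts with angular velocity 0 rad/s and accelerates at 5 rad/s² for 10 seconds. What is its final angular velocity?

ω = ω₀ + αt = 0 + 5 × 10 = 50 rad/s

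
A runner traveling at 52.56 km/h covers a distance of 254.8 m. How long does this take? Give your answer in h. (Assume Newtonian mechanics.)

v = 52.56 km/h × 0.2777777777777778 = 14.6 m/s
t = d / v = 254.8 / 14.6 = 17.4521 s
t = 17.4521 s / 3600.0 = 0.004848 h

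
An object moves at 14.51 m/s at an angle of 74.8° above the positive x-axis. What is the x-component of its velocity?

vₓ = v cos(θ) = 14.51 × cos(74.8°) = 3.8 m/s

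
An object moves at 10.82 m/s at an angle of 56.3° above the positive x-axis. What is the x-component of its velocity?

vₓ = v cos(θ) = 10.82 × cos(56.3°) = 6.0 m/s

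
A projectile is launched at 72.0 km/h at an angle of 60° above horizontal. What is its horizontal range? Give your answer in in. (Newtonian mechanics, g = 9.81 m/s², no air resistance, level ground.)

v₀ = 72.0 km/h × 0.2777777777777778 = 20.0 m/s
R = v₀² × sin(2θ) / g = 20.0² × sin(2 × 60°) / 9.81 = 400.0 × 0.866025 / 9.81 = 35.3119 m
R = 35.3119 m / 0.0254 = 1390 in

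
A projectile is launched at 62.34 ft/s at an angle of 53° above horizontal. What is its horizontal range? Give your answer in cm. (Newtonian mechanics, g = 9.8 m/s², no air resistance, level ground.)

v₀ = 62.34 ft/s × 0.3048 = 19.0012 m/s
R = v₀² × sin(2θ) / g = 19.0012² × sin(2 × 53°) / 9.8 = 361.046 × 0.961262 / 9.8 = 35.4143 m
R = 35.4143 m / 0.01 = 3541 cm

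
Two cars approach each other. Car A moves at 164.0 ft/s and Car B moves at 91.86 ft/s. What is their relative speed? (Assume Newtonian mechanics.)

v_rel = v_A + v_B = 164.0 + 91.86 = 255.86 ft/s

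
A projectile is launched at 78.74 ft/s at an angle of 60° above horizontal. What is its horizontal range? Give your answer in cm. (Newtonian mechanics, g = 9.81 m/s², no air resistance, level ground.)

v₀ = 78.74 ft/s × 0.3048 = 24.0 m/s
R = v₀² × sin(2θ) / g = 24.0² × sin(2 × 60°) / 9.81 = 576.0 × 0.866025 / 9.81 = 50.8492 m
R = 50.8492 m / 0.01 = 5085 cm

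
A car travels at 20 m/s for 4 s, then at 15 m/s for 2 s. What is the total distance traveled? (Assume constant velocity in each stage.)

d₁ = v₁t₁ = 20 × 4 = 80 m
d₂ = v₂t₂ = 15 × 2 = 30 m
d_total = 80 + 30 = 110 m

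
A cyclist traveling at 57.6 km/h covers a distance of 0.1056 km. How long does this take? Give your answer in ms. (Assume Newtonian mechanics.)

d = 0.1056 km × 1000.0 = 105.6 m
v = 57.6 km/h × 0.2777777777777778 = 16.0 m/s
t = d / v = 105.6 / 16.0 = 6.6 s
t = 6.6 s / 0.001 = 6600 ms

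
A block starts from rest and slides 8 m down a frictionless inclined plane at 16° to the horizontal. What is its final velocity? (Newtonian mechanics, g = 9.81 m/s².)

a = g sin(θ) = 9.81 × sin(16°) = 2.704 m/s²
v = √(2ad) = √(2 × 2.704 × 8) = 6.58 m/s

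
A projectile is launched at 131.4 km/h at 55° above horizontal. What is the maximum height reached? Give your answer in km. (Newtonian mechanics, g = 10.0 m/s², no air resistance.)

v₀ = 131.4 km/h × 0.2777777777777778 = 36.5 m/s
H = v₀² × sin²(θ) / (2g) = 36.5² × sin(55°)² / (2 × 10.0) = 1332.25 × 0.67101 / 20.0 = 44.6977 m
H = 44.6977 m / 1000.0 = 0.0447 km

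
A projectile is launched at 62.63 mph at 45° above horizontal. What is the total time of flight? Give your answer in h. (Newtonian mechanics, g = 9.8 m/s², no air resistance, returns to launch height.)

v₀ = 62.63 mph × 0.44704 = 27.9981 m/s
T = 2 × v₀ × sin(θ) / g = 2 × 27.9981 × sin(45°) / 9.8 = 2 × 27.9981 × 0.707107 / 9.8 = 4.04034 s
T = 4.04034 s / 3600.0 = 0.001122 h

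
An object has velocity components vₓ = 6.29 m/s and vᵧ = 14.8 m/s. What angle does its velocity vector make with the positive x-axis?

θ = arctan(vᵧ/vₓ) = arctan(14.8/6.29) = 66.97°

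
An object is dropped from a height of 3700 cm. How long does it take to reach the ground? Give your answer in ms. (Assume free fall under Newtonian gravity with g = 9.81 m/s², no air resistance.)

h = 3700 cm × 0.01 = 37.0 m
t = √(2h/g) = √(2 × 37.0 / 9.81) = 2.74651 s
t = 2.74651 s / 0.001 = 2747 ms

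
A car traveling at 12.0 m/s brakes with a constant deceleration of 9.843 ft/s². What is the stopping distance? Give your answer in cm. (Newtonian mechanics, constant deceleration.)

a = 9.843 ft/s² × 0.3048 = 3.00015 m/s²
d = v₀² / (2a) = 12.0² / (2 × 3.00015) = 144.0 / 6.0003 = 23.9988 m
d = 23.9988 m / 0.01 = 2400 cm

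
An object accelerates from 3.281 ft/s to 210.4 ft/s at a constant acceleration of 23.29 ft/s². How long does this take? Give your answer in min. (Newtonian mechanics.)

v₀ = 3.281 ft/s × 0.3048 = 1.00005 m/s
v = 210.4 ft/s × 0.3048 = 64.1299 m/s
a = 23.29 ft/s² × 0.3048 = 7.09879 m/s²
t = (v - v₀) / a = (64.1299 - 1.00005) / 7.09879 = 8.89304 s
t = 8.89304 s / 60.0 = 0.1482 min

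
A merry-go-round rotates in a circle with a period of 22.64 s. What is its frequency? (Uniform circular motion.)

f = 1/T = 1/22.64 = 0.0442 Hz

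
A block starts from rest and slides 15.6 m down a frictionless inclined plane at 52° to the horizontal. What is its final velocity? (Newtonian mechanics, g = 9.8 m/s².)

a = g sin(θ) = 9.8 × sin(52°) = 7.7225 m/s²
v = √(2ad) = √(2 × 7.7225 × 15.6) = 15.52 m/s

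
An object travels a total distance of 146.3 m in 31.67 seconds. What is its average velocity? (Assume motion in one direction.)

v_avg = Δd / Δt = 146.3 / 31.67 = 4.62 m/s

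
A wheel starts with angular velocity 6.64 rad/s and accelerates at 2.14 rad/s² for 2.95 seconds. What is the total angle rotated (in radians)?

θ = ω₀t + ½αt² = 6.64×2.95 + ½×2.14×2.95² = 28.9 rad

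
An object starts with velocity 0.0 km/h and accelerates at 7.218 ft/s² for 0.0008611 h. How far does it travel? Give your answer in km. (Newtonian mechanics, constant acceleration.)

v₀ = 0.0 km/h × 0.2777777777777778 = 0.0 m/s
a = 7.218 ft/s² × 0.3048 = 2.20005 m/s²
t = 0.0008611 h × 3600.0 = 3.09996 s
d = v₀ × t + ½ × a × t² = 0.0 × 3.09996 + 0.5 × 2.20005 × 3.09996² = 10.571 m
d = 10.571 m / 1000.0 = 0.01057 km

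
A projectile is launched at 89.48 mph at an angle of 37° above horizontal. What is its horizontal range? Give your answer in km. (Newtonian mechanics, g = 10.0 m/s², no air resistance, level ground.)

v₀ = 89.48 mph × 0.44704 = 40.0011 m/s
R = v₀² × sin(2θ) / g = 40.0011² × sin(2 × 37°) / 10.0 = 1600.09 × 0.961262 / 10.0 = 153.811 m
R = 153.811 m / 1000.0 = 0.1538 km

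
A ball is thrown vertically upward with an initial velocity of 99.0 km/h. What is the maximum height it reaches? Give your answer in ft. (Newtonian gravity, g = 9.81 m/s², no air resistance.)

v₀ = 99.0 km/h × 0.2777777777777778 = 27.5 m/s
h_max = v₀² / (2g) = 27.5² / (2 × 9.81) = 756.25 / 19.62 = 38.5449 m
h_max = 38.5449 m / 0.3048 = 126.5 ft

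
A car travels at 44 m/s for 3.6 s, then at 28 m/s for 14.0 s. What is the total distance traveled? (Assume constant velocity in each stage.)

d₁ = v₁t₁ = 44 × 3.6 = 158.4 m
d₂ = v₂t₂ = 28 × 14.0 = 392.0 m
d_total = 158.4 + 392.0 = 550.4 m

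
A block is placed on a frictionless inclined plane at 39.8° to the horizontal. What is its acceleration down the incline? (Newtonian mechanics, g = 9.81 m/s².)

a = g sin(θ) = 9.81 × sin(39.8°) = 9.81 × 0.6401 = 6.28 m/s²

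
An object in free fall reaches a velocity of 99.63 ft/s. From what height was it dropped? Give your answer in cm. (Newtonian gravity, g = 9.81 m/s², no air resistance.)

v = 99.63 ft/s × 0.3048 = 30.3672 m/s
h = v² / (2g) = 30.3672² / (2 × 9.81) = 47.0014 m
h = 47.0014 m / 0.01 = 4700 cm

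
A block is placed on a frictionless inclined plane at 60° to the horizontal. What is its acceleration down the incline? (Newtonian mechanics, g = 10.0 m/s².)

a = g sin(θ) = 10.0 × sin(60°) = 10.0 × 0.866 = 8.66 m/s²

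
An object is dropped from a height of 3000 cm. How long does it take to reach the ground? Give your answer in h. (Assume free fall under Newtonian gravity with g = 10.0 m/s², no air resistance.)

h = 3000 cm × 0.01 = 30.0 m
t = √(2h/g) = √(2 × 30.0 / 10.0) = 2.44949 s
t = 2.44949 s / 3600.0 = 0.0006804 h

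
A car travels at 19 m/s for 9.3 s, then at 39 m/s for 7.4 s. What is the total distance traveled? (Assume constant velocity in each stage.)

d₁ = v₁t₁ = 19 × 9.3 = 176.7 m
d₂ = v₂t₂ = 39 × 7.4 = 288.6 m
d_total = 176.7 + 288.6 = 465.3 m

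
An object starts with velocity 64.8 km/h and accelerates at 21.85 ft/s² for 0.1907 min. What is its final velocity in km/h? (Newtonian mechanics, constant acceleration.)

v₀ = 64.8 km/h × 0.2777777777777778 = 18.0 m/s
a = 21.85 ft/s² × 0.3048 = 6.65988 m/s²
t = 0.1907 min × 60.0 = 11.442 s
v = v₀ + a × t = 18.0 + 6.65988 × 11.442 = 94.2023 m/s
v = 94.2023 m/s / 0.2777777777777778 = 339.1 km/h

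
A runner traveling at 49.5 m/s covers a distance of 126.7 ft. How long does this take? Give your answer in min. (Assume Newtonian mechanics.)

d = 126.7 ft × 0.3048 = 38.6182 m
t = d / v = 38.6182 / 49.5 = 0.780166 s
t = 0.780166 s / 60.0 = 0.013 min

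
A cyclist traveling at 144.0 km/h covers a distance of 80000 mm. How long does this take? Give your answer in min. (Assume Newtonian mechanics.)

d = 80000 mm × 0.001 = 80.0 m
v = 144.0 km/h × 0.2777777777777778 = 40.0 m/s
t = d / v = 80.0 / 40.0 = 2.0 s
t = 2.0 s / 60.0 = 0.03333 min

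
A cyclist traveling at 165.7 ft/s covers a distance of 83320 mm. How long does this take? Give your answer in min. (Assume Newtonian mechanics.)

d = 83320 mm × 0.001 = 83.32 m
v = 165.7 ft/s × 0.3048 = 50.5054 m/s
t = d / v = 83.32 / 50.5054 = 1.64972 s
t = 1.64972 s / 60.0 = 0.0275 min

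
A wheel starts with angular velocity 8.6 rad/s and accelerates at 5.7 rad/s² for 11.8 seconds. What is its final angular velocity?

ω = ω₀ + αt = 8.6 + 5.7 × 11.8 = 75.86 rad/s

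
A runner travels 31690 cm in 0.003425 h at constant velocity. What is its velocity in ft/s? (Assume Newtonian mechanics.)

d = 31690 cm × 0.01 = 316.9 m
t = 0.003425 h × 3600.0 = 12.33 s
v = d / t = 316.9 / 12.33 = 25.7015 m/s
v = 25.7015 m/s / 0.3048 = 84.32 ft/s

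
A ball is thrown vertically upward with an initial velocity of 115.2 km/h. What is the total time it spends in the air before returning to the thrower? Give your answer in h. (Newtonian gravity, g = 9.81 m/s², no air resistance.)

v₀ = 115.2 km/h × 0.2777777777777778 = 32.0 m/s
t_total = 2 × v₀ / g = 2 × 32.0 / 9.81 = 6.52396 s
t_total = 6.52396 s / 3600.0 = 0.001812 h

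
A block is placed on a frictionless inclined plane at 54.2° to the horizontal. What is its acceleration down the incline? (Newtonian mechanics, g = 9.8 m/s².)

a = g sin(θ) = 9.8 × sin(54.2°) = 9.8 × 0.8111 = 7.95 m/s²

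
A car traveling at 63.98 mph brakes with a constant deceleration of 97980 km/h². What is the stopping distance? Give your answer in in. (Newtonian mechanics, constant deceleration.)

v₀ = 63.98 mph × 0.44704 = 28.6016 m/s
a = 97980 km/h² × 7.716049382716049e-05 = 7.56019 m/s²
d = v₀² / (2a) = 28.6016² / (2 × 7.56019) = 818.052 / 15.1204 = 54.1025 m
d = 54.1025 m / 0.0254 = 2130 in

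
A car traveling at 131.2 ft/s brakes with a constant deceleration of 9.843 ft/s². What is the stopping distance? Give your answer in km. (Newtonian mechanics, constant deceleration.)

v₀ = 131.2 ft/s × 0.3048 = 39.9898 m/s
a = 9.843 ft/s² × 0.3048 = 3.00015 m/s²
d = v₀² / (2a) = 39.9898² / (2 × 3.00015) = 1599.18 / 6.0003 = 266.517 m
d = 266.517 m / 1000.0 = 0.2665 km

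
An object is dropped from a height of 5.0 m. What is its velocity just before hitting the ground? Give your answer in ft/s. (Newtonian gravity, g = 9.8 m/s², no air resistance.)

v = √(2gh) = √(2 × 9.8 × 5.0) = 9.89949 m/s
v = 9.89949 m/s / 0.3048 = 32.48 ft/s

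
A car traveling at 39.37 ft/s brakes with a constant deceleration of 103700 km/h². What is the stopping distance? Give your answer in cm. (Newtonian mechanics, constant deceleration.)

v₀ = 39.37 ft/s × 0.3048 = 12.0 m/s
a = 103700 km/h² × 7.716049382716049e-05 = 8.00154 m/s²
d = v₀² / (2a) = 12.0² / (2 × 8.00154) = 144.0 / 16.0031 = 8.99826 m
d = 8.99826 m / 0.01 = 899.8 cm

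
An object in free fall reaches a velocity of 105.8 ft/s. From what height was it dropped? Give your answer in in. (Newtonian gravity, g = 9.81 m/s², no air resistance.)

v = 105.8 ft/s × 0.3048 = 32.2478 m/s
h = v² / (2g) = 32.2478² / (2 × 9.81) = 53.0031 m
h = 53.0031 m / 0.0254 = 2087 in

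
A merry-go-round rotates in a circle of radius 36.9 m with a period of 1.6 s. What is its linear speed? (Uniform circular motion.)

v = 2πr/T = 2π×36.9/1.6 = 144.91 m/s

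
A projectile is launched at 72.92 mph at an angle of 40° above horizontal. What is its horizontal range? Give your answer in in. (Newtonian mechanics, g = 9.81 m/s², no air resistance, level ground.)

v₀ = 72.92 mph × 0.44704 = 32.5982 m/s
R = v₀² × sin(2θ) / g = 32.5982² × sin(2 × 40°) / 9.81 = 1062.64 × 0.984808 / 9.81 = 106.676 m
R = 106.676 m / 0.0254 = 4200 in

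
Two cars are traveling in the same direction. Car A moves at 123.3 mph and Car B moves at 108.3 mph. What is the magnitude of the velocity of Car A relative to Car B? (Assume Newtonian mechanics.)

v_rel = |v_A - v_B| = |123.3 - 108.3| = 15.0 mph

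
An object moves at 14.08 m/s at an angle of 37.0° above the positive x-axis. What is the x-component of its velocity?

vₓ = v cos(θ) = 14.08 × cos(37.0°) = 11.24 m/s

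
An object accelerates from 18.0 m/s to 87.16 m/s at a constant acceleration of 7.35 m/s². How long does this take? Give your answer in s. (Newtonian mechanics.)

t = (v - v₀) / a = (87.16 - 18.0) / 7.35 = 9.41 s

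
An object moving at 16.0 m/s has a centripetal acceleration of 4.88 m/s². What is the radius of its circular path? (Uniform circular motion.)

r = v²/a_c = 16.0²/4.88 = 52.46 m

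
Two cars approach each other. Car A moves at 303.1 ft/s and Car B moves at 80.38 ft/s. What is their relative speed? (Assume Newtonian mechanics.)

v_rel = v_A + v_B = 303.1 + 80.38 = 383.48 ft/s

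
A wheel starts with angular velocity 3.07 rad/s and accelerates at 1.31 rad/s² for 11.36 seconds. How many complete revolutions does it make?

θ = ω₀t + ½αt² = 3.07×11.36 + ½×1.31×11.36² = 119.402688 rad
Total revolutions = θ/(2π) = 119.402688/(2π) = 19.0
Complete revolutions = ⌊19.0⌋ = 19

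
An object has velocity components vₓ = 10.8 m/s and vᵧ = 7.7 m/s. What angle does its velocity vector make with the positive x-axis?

θ = arctan(vᵧ/vₓ) = arctan(7.7/10.8) = 35.49°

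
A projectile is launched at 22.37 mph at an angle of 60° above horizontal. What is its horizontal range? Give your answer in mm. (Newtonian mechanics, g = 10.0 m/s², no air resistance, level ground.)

v₀ = 22.37 mph × 0.44704 = 10.0003 m/s
R = v₀² × sin(2θ) / g = 10.0003² × sin(2 × 60°) / 10.0 = 100.006 × 0.866025 / 10.0 = 8.66077 m
R = 8.66077 m / 0.001 = 8661 mm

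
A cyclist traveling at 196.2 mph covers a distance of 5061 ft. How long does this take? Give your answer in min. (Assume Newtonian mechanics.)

d = 5061 ft × 0.3048 = 1542.59 m
v = 196.2 mph × 0.44704 = 87.7092 m/s
t = d / v = 1542.59 / 87.7092 = 17.5876 s
t = 17.5876 s / 60.0 = 0.2931 min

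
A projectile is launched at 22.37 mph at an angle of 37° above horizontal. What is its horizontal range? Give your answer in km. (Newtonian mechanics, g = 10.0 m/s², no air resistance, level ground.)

v₀ = 22.37 mph × 0.44704 = 10.0003 m/s
R = v₀² × sin(2θ) / g = 10.0003² × sin(2 × 37°) / 10.0 = 100.006 × 0.961262 / 10.0 = 9.6132 m
R = 9.6132 m / 1000.0 = 0.009613 km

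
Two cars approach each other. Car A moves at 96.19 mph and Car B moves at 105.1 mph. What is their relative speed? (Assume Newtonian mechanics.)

v_rel = v_A + v_B = 96.19 + 105.1 = 201.29 mph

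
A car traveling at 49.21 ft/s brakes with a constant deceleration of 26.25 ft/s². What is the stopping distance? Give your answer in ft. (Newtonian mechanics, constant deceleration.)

v₀ = 49.21 ft/s × 0.3048 = 14.9992 m/s
a = 26.25 ft/s² × 0.3048 = 8.001 m/s²
d = v₀² / (2a) = 14.9992² / (2 × 8.001) = 224.976 / 16.002 = 14.0592 m
d = 14.0592 m / 0.3048 = 46.13 ft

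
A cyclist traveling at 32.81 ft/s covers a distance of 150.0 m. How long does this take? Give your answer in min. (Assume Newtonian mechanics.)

v = 32.81 ft/s × 0.3048 = 10.0005 m/s
t = d / v = 150.0 / 10.0005 = 14.9993 s
t = 14.9993 s / 60.0 = 0.25 min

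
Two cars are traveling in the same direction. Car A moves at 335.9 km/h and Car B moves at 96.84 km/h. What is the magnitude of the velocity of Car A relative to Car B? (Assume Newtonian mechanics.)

v_rel = |v_A - v_B| = |335.9 - 96.84| = 239.06 km/h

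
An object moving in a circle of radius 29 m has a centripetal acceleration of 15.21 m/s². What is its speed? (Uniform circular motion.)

v = √(a_c × r) = √(15.21 × 29) = 21.0 m/s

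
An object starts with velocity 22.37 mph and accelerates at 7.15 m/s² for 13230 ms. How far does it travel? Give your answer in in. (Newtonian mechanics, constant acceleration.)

v₀ = 22.37 mph × 0.44704 = 10.0003 m/s
t = 13230 ms × 0.001 = 13.23 s
d = v₀ × t + ½ × a × t² = 10.0003 × 13.23 + 0.5 × 7.15 × 13.23² = 758.047 m
d = 758.047 m / 0.0254 = 29840 in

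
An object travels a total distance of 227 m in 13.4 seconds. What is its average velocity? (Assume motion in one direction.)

v_avg = Δd / Δt = 227 / 13.4 = 16.94 m/s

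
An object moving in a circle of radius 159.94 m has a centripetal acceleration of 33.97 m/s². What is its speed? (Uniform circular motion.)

v = √(a_c × r) = √(33.97 × 159.94) = 73.71 m/s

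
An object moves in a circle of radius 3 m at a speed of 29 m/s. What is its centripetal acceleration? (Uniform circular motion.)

a_c = v²/r = 29²/3 = 841/3 = 280.33 m/s²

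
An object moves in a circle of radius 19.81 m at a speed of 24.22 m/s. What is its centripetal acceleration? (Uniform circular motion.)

a_c = v²/r = 24.22²/19.81 = 586.6084/19.81 = 29.61 m/s²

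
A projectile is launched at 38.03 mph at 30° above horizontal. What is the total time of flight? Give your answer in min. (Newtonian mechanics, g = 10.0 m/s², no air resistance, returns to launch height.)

v₀ = 38.03 mph × 0.44704 = 17.0009 m/s
T = 2 × v₀ × sin(θ) / g = 2 × 17.0009 × sin(30°) / 10.0 = 2 × 17.0009 × 0.5 / 10.0 = 1.70009 s
T = 1.70009 s / 60.0 = 0.02833 min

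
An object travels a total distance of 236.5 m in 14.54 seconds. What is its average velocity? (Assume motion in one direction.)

v_avg = Δd / Δt = 236.5 / 14.54 = 16.27 m/s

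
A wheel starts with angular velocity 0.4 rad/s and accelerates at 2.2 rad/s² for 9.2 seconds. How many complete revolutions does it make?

θ = ω₀t + ½αt² = 0.4×9.2 + ½×2.2×9.2² = 96.784 rad
Total revolutions = θ/(2π) = 96.784/(2π) = 15.4
Complete revolutions = ⌊15.4⌋ = 15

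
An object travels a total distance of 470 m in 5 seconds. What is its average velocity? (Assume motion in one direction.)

v_avg = Δd / Δt = 470 / 5 = 94.0 m/s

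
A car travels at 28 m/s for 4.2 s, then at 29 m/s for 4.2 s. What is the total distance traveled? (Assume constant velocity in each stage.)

d₁ = v₁t₁ = 28 × 4.2 = 117.6 m
d₂ = v₂t₂ = 29 × 4.2 = 121.8 m
d_total = 117.6 + 121.8 = 239.4 m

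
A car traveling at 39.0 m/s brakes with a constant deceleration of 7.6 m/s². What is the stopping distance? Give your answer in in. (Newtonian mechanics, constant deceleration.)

d = v₀² / (2a) = 39.0² / (2 × 7.6) = 1521.0 / 15.2 = 100.066 m
d = 100.066 m / 0.0254 = 3940 in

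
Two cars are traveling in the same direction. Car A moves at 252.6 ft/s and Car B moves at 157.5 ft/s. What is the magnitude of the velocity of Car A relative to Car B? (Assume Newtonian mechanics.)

v_rel = |v_A - v_B| = |252.6 - 157.5| = 95.1 ft/s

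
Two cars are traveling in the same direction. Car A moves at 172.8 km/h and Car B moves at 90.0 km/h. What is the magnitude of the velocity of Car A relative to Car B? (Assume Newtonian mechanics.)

v_rel = |v_A - v_B| = |172.8 - 90.0| = 82.8 km/h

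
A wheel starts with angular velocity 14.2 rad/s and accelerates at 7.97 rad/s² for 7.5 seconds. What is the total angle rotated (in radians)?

θ = ω₀t + ½αt² = 14.2×7.5 + ½×7.97×7.5² = 330.66 rad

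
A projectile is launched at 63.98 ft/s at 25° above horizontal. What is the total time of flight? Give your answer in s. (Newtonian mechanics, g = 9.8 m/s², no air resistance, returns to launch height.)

v₀ = 63.98 ft/s × 0.3048 = 19.5011 m/s
T = 2 × v₀ × sin(θ) / g = 2 × 19.5011 × sin(25°) / 9.8 = 2 × 19.5011 × 0.422618 / 9.8 = 1.682 s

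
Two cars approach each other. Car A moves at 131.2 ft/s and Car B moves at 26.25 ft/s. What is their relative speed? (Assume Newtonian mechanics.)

v_rel = v_A + v_B = 131.2 + 26.25 = 157.45 ft/s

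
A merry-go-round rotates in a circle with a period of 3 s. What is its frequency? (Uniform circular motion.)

f = 1/T = 1/3 = 0.3333 Hz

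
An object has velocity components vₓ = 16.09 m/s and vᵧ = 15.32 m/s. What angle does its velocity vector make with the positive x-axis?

θ = arctan(vᵧ/vₓ) = arctan(15.32/16.09) = 43.6°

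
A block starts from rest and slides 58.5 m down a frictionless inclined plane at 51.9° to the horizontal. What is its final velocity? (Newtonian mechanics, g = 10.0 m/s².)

a = g sin(θ) = 10.0 × sin(51.9°) = 7.8694 m/s²
v = √(2ad) = √(2 × 7.8694 × 58.5) = 30.34 m/s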